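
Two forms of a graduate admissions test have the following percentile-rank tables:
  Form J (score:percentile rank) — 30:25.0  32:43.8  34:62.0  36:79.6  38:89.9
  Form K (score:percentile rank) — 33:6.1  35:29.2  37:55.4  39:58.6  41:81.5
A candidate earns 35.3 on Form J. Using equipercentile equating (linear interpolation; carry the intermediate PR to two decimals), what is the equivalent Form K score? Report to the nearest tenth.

PR of 35.3 on Form J: 62.0 + (35.3 − 34)/(36 − 34) × (79.6 − 62.0) = 73.44
On Form K, PR 73.44 falls between score 39 (PR 58.6) and 41 (PR 81.5).
Interpolate: 39 + (73.44 − 58.6)/(81.5 − 58.6) × (41 − 39) = 40.3

40.3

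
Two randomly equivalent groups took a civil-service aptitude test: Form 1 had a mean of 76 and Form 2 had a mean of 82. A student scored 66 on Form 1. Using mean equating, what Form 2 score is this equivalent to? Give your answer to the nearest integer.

Mean equating: y = x + (M_Y − M_X) = 66 + (82 − 76) = 72

72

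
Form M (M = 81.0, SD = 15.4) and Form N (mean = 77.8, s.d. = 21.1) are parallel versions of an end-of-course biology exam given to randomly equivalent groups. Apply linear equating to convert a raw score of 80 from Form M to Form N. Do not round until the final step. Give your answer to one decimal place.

76.4

Linear equating: y = (SD_Y/SD_X)(x − M_X) + M_Y
y = (21.1/15.4)(80 − 81.0) + 77.8
y = 1.370130 × -1.0 + 77.8 = -1.3701 + 77.8 = 76.4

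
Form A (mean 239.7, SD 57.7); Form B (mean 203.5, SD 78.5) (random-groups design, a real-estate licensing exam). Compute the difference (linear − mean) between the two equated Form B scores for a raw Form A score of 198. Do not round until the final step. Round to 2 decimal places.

-15.03

Mean-equated: 198 + (203.5 − 239.7) = 161.80
Linear-equated: (78.5/57.7)(198 − 239.7) + 203.5 = 146.768
Difference = 146.768 − 161.80 = -15.03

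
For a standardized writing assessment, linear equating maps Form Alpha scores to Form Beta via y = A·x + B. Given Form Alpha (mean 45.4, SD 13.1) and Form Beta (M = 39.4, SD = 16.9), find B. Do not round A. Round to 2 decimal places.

-19.17

A = SD_Y / SD_X = 16.9 / 13.1 = 1.290076
B = M_Y − A·M_X = 39.4 − 1.290076 × 45.4 = -19.17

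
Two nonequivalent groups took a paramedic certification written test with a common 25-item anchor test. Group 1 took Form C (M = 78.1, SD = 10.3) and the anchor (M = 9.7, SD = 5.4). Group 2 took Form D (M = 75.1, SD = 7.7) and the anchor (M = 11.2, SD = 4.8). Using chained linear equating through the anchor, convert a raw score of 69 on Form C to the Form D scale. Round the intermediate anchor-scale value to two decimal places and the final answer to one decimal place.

Form C → anchor (Group 1): v = (5.4/10.3)(69 − 78.1) + 9.7 = 4.93
anchor → Form D (Group 2): y = (7.7/4.8)(4.93 − 11.2) + 75.1 = 65.0

65.0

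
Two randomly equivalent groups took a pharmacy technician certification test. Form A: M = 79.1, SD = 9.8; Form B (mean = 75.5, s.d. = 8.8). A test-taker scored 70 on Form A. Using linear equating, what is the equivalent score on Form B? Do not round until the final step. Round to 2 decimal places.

67.33

Linear equating: y = (SD_Y/SD_X)(x − M_X) + M_Y
y = (8.8/9.8)(70 − 79.1) + 75.5
y = 0.897959 × -9.1 + 75.5 = -8.1714 + 75.5 = 67.33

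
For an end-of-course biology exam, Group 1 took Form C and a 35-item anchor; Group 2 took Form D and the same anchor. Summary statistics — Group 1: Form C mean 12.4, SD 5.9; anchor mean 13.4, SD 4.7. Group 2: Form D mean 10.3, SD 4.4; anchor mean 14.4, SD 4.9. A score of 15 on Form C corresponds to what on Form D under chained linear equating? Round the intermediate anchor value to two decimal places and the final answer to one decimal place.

Form C → anchor (Group 1): v = (4.7/5.9)(15 − 12.4) + 13.4 = 15.47
anchor → Form D (Group 2): y = (4.4/4.9)(15.47 − 14.4) + 10.3 = 11.3

11.3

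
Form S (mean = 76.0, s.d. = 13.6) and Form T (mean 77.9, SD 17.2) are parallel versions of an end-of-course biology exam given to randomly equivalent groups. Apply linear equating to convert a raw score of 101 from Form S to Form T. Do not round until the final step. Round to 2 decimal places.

Linear equating: y = (SD_Y/SD_X)(x − M_X) + M_Y
y = (17.2/13.6)(101 − 76.0) + 77.9
y = 1.264706 × 25.0 + 77.9 = 31.6176 + 77.9 = 109.52

109.52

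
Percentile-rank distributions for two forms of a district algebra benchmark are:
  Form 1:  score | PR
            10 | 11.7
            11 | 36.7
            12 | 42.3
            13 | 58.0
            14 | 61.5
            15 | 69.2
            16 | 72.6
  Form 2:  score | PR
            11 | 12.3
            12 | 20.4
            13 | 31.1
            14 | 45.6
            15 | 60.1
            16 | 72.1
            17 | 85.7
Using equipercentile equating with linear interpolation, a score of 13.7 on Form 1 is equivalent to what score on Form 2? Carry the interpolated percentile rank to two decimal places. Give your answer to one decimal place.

PR of 13.7 on Form 1: 58.0 + (13.7 − 13)/(14 − 13) × (61.5 − 58.0) = 60.45
On Form 2, PR 60.45 falls between score 15 (PR 60.1) and 16 (PR 72.1).
Interpolate: 15 + (60.45 − 60.1)/(72.1 − 60.1) × (16 − 15) = 15.0

15.0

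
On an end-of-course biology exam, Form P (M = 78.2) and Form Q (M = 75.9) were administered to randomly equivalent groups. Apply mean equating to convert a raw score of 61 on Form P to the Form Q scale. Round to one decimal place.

Mean equating: y = x + (M_Y − M_X) = 61 + (75.9 − 78.2) = 58.7

58.7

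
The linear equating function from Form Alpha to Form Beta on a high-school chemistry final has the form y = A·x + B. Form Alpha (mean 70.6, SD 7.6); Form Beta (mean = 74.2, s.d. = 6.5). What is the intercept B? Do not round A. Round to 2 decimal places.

A = SD_Y / SD_X = 6.5 / 7.6 = 0.855263
B = M_Y − A·M_X = 74.2 − 0.855263 × 70.6 = 13.82

13.82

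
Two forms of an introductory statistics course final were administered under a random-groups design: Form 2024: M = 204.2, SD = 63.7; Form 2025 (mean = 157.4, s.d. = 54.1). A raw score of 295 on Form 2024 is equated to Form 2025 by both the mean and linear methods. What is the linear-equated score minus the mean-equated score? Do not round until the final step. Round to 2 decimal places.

-13.68

Mean-equated: 295 + (157.4 − 204.2) = 248.20
Linear-equated: (54.1/63.7)(295 − 204.2) + 157.4 = 234.516
Difference = 234.516 − 248.20 = -13.68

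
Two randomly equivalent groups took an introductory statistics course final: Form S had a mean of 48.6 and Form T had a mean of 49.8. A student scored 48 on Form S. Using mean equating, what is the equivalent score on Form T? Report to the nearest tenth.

49.2

Mean equating: y = x + (M_Y − M_X) = 48 + (49.8 − 48.6) = 49.2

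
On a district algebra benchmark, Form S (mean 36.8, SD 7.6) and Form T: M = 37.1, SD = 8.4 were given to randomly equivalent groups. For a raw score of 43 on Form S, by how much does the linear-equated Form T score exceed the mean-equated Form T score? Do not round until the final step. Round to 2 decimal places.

Mean-equated: 43 + (37.1 − 36.8) = 43.30
Linear-equated: (8.4/7.6)(43 − 36.8) + 37.1 = 43.953
Difference = 43.953 − 43.30 = 0.65

0.65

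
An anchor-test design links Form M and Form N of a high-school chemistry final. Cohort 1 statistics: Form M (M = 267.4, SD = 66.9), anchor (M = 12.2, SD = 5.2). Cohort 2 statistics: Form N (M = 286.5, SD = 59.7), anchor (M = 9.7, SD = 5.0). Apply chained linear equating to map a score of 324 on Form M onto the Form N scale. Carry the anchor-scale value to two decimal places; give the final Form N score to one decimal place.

368.9

Form M → anchor (Cohort 1): v = (5.2/66.9)(324 − 267.4) + 12.2 = 16.60
anchor → Form N (Cohort 2): y = (59.7/5.0)(16.60 − 9.7) + 286.5 = 368.9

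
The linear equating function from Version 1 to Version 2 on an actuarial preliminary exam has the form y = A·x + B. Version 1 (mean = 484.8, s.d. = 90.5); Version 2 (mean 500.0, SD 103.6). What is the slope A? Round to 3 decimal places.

A = SD_Y / SD_X = 103.6 / 90.5 = 1.145

1.145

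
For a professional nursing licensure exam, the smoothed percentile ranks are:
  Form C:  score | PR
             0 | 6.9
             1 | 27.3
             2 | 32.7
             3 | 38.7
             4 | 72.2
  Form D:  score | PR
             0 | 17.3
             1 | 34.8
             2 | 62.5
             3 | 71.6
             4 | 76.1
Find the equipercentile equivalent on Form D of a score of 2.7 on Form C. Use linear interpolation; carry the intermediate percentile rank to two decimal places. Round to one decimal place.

1.1

PR of 2.7 on Form C: 32.7 + (2.7 − 2)/(3 − 2) × (38.7 − 32.7) = 36.90
On Form D, PR 36.90 falls between score 1 (PR 34.8) and 2 (PR 62.5).
Interpolate: 1 + (36.90 − 34.8)/(62.5 − 34.8) × (2 − 1) = 1.1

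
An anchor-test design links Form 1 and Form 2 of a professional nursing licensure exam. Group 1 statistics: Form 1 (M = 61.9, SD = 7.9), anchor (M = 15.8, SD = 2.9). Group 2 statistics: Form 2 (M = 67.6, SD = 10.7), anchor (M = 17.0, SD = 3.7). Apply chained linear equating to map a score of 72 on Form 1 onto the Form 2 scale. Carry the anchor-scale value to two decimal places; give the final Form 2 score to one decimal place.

Form 1 → anchor (Group 1): v = (2.9/7.9)(72 − 61.9) + 15.8 = 19.51
anchor → Form 2 (Group 2): y = (10.7/3.7)(19.51 − 17.0) + 67.6 = 74.9

74.9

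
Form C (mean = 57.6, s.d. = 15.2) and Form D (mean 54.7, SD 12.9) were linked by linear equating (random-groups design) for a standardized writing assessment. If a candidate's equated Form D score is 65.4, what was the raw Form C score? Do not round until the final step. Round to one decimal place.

Invert y = (SD_Y/SD_X)(x − M_X) + M_Y:
x = (SD_X/SD_Y)(y − M_Y) + M_X = (15.2/12.9)(65.4 − 54.7) + 57.6
x = 1.178295 × 10.700 + 57.6 = 70.2

70.2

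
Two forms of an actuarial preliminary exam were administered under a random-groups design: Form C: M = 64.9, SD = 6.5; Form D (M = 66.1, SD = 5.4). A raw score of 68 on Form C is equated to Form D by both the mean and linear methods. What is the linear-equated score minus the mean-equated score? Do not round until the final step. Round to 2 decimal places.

-0.52

Mean-equated: 68 + (66.1 − 64.9) = 69.20
Linear-equated: (5.4/6.5)(68 − 64.9) + 66.1 = 68.675
Difference = 68.675 − 69.20 = -0.52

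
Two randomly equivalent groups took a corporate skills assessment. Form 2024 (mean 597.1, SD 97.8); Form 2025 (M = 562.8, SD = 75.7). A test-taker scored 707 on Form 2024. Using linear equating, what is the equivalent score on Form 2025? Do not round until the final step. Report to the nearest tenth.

647.9

Linear equating: y = (SD_Y/SD_X)(x − M_X) + M_Y
y = (75.7/97.8)(707 − 597.1) + 562.8
y = 0.774029 × 109.9 + 562.8 = 85.0657 + 562.8 = 647.9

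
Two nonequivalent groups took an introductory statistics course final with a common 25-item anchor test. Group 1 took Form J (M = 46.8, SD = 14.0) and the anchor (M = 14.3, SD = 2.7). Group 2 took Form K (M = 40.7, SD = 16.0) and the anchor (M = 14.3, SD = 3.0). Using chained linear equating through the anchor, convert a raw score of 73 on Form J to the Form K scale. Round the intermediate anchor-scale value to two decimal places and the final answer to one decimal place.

67.6

Form J → anchor (Group 1): v = (2.7/14.0)(73 − 46.8) + 14.3 = 19.35
anchor → Form K (Group 2): y = (16.0/3.0)(19.35 − 14.3) + 40.7 = 67.6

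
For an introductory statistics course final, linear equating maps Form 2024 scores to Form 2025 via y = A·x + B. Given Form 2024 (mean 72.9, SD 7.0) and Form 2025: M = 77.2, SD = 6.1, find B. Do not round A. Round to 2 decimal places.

13.67

A = SD_Y / SD_X = 6.1 / 7.0 = 0.871429
B = M_Y − A·M_X = 77.2 − 0.871429 × 72.9 = 13.67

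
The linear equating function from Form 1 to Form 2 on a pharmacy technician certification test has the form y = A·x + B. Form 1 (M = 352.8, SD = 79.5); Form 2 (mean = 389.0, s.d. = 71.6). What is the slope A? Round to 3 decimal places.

0.901

A = SD_Y / SD_X = 71.6 / 79.5 = 0.901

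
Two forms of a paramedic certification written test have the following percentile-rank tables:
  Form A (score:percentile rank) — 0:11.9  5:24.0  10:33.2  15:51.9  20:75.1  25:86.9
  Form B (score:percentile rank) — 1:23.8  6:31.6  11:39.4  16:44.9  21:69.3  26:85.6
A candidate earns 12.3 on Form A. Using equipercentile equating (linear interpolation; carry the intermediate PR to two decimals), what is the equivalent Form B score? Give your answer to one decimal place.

PR of 12.3 on Form A: 33.2 + (12.3 − 10)/(15 − 10) × (51.9 − 33.2) = 41.80
On Form B, PR 41.80 falls between score 11 (PR 39.4) and 16 (PR 44.9).
Interpolate: 11 + (41.80 − 39.4)/(44.9 − 39.4) × (16 − 11) = 13.2

13.2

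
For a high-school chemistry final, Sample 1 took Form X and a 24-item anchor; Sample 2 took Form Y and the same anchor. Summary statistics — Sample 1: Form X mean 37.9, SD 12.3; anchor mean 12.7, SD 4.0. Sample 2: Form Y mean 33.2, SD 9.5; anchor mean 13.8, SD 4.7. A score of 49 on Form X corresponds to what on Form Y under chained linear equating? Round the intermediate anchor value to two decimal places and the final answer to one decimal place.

Form X → anchor (Sample 1): v = (4.0/12.3)(49 − 37.9) + 12.7 = 16.31
anchor → Form Y (Sample 2): y = (9.5/4.7)(16.31 − 13.8) + 33.2 = 38.3

38.3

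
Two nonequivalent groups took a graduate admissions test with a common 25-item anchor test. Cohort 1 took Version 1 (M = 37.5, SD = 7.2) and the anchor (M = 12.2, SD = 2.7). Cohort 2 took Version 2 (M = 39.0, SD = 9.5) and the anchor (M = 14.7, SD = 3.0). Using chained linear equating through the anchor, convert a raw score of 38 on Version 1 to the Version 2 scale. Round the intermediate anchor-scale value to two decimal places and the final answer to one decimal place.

Version 1 → anchor (Cohort 1): v = (2.7/7.2)(38 − 37.5) + 12.2 = 12.39
anchor → Version 2 (Cohort 2): y = (9.5/3.0)(12.39 − 14.7) + 39.0 = 31.7

31.7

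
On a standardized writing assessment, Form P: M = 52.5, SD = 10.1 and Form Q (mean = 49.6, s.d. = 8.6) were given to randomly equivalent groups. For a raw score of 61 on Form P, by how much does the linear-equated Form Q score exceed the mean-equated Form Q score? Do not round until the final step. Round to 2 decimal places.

Mean-equated: 61 + (49.6 − 52.5) = 58.10
Linear-equated: (8.6/10.1)(61 − 52.5) + 49.6 = 56.838
Difference = 56.838 − 58.10 = -1.26

-1.26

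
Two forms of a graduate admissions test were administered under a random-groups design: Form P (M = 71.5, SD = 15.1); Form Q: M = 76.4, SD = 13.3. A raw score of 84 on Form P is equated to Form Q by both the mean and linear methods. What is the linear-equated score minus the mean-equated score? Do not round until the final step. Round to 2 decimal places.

-1.49

Mean-equated: 84 + (76.4 − 71.5) = 88.90
Linear-equated: (13.3/15.1)(84 − 71.5) + 76.4 = 87.410
Difference = 87.410 − 88.90 = -1.49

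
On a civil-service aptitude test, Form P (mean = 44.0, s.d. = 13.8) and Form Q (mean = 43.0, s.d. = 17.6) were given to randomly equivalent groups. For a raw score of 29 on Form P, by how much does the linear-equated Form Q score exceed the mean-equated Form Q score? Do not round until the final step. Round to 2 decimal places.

Mean-equated: 29 + (43.0 − 44.0) = 28.00
Linear-equated: (17.6/13.8)(29 − 44.0) + 43.0 = 23.870
Difference = 23.870 − 28.00 = -4.13

-4.13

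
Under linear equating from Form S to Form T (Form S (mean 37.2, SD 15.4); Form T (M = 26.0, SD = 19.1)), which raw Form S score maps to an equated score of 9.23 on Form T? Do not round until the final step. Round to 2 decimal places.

23.68

Invert y = (SD_Y/SD_X)(x − M_X) + M_Y:
x = (SD_X/SD_Y)(y − M_Y) + M_X = (15.4/19.1)(9.23 − 26.0) + 37.2
x = 0.806283 × -16.770 + 37.2 = 23.68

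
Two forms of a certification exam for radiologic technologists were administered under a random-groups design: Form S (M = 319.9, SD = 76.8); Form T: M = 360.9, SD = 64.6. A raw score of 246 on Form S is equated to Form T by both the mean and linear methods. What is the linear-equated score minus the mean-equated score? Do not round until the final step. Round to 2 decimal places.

11.74

Mean-equated: 246 + (360.9 − 319.9) = 287.00
Linear-equated: (64.6/76.8)(246 − 319.9) + 360.9 = 298.739
Difference = 298.739 − 287.00 = 11.74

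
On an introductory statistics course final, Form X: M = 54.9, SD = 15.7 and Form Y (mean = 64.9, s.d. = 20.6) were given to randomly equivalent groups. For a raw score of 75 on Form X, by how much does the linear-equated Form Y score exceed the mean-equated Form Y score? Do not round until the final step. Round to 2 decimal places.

6.27

Mean-equated: 75 + (64.9 − 54.9) = 85.00
Linear-equated: (20.6/15.7)(75 − 54.9) + 64.9 = 91.273
Difference = 91.273 − 85.00 = 6.27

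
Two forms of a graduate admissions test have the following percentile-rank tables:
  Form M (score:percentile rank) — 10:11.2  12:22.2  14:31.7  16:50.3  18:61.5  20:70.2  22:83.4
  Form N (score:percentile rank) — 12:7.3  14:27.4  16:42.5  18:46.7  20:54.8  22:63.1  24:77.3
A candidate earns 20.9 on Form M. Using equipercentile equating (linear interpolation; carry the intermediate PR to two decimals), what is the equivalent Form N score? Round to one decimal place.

PR of 20.9 on Form M: 70.2 + (20.9 − 20)/(22 − 20) × (83.4 − 70.2) = 76.14
On Form N, PR 76.14 falls between score 22 (PR 63.1) and 24 (PR 77.3).
Interpolate: 22 + (76.14 − 63.1)/(77.3 − 63.1) × (24 − 22) = 23.8

23.8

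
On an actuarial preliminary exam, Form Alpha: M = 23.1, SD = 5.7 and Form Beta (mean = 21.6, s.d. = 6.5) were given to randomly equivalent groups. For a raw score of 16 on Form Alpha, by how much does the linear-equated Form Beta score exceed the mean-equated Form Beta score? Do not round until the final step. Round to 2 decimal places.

Mean-equated: 16 + (21.6 − 23.1) = 14.50
Linear-equated: (6.5/5.7)(16 − 23.1) + 21.6 = 13.504
Difference = 13.504 − 14.50 = -1.00

-1.00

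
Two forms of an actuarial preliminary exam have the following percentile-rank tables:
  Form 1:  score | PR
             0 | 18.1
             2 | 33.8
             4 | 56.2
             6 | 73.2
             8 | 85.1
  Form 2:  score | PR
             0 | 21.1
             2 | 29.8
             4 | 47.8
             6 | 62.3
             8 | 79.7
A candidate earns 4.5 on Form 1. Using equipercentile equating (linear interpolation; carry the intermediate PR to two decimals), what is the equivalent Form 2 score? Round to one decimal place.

PR of 4.5 on Form 1: 56.2 + (4.5 − 4)/(6 − 4) × (73.2 − 56.2) = 60.45
On Form 2, PR 60.45 falls between score 4 (PR 47.8) and 6 (PR 62.3).
Interpolate: 4 + (60.45 − 47.8)/(62.3 − 47.8) × (6 − 4) = 5.7

5.7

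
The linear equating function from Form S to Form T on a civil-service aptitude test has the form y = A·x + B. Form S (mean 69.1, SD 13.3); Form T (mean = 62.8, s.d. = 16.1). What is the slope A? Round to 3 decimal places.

A = SD_Y / SD_X = 16.1 / 13.3 = 1.211

1.211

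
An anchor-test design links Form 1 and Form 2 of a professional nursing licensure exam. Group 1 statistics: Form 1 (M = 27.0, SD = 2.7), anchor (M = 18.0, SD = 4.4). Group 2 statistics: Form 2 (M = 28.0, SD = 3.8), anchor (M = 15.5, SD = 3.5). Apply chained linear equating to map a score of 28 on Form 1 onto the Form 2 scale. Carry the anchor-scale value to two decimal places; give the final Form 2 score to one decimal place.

Form 1 → anchor (Group 1): v = (4.4/2.7)(28 − 27.0) + 18.0 = 19.63
anchor → Form 2 (Group 2): y = (3.8/3.5)(19.63 − 15.5) + 28.0 = 32.5

32.5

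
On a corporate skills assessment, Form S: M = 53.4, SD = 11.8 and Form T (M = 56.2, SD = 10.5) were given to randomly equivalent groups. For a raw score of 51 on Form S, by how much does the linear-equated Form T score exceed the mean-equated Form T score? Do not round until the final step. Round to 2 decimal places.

0.26

Mean-equated: 51 + (56.2 − 53.4) = 53.80
Linear-equated: (10.5/11.8)(51 − 53.4) + 56.2 = 54.064
Difference = 54.064 − 53.80 = 0.26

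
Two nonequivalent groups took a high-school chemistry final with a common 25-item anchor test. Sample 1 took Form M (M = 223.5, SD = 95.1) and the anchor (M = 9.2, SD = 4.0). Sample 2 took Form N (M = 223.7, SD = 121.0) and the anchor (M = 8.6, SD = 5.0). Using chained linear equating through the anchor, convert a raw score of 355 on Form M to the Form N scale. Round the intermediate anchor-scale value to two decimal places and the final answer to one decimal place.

372.0

Form M → anchor (Sample 1): v = (4.0/95.1)(355 − 223.5) + 9.2 = 14.73
anchor → Form N (Sample 2): y = (121.0/5.0)(14.73 − 8.6) + 223.7 = 372.0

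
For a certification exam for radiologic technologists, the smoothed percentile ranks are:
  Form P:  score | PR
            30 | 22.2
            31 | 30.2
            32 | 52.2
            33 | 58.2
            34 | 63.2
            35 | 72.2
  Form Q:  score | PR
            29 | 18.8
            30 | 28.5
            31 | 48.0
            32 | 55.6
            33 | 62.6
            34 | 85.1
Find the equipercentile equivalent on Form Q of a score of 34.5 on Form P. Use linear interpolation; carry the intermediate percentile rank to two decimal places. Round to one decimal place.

33.2

PR of 34.5 on Form P: 63.2 + (34.5 − 34)/(35 − 34) × (72.2 − 63.2) = 67.70
On Form Q, PR 67.70 falls between score 33 (PR 62.6) and 34 (PR 85.1).
Interpolate: 33 + (67.70 − 62.6)/(85.1 − 62.6) × (34 − 33) = 33.2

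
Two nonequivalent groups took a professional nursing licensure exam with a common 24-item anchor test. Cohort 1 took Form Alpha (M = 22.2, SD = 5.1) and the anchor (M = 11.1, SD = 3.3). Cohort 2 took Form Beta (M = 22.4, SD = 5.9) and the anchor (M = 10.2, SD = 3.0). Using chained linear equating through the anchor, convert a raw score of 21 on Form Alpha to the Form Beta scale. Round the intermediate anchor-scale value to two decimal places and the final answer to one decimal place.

Form Alpha → anchor (Cohort 1): v = (3.3/5.1)(21 − 22.2) + 11.1 = 10.32
anchor → Form Beta (Cohort 2): y = (5.9/3.0)(10.32 − 10.2) + 22.4 = 22.6

22.6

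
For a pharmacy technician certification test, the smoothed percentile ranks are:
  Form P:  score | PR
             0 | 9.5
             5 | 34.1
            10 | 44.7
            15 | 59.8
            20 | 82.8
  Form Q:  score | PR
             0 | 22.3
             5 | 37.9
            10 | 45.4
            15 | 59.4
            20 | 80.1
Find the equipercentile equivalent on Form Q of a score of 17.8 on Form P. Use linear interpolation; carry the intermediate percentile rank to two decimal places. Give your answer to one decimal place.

18.2

PR of 17.8 on Form P: 59.8 + (17.8 − 15)/(20 − 15) × (82.8 − 59.8) = 72.68
On Form Q, PR 72.68 falls between score 15 (PR 59.4) and 20 (PR 80.1).
Interpolate: 15 + (72.68 − 59.4)/(80.1 − 59.4) × (20 − 15) = 18.2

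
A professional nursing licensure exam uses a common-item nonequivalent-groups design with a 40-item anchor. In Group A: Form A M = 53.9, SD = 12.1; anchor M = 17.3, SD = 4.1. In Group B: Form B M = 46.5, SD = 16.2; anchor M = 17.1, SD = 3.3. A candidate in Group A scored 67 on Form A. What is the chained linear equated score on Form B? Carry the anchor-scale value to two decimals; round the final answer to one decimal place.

69.3

Form A → anchor (Group A): v = (4.1/12.1)(67 − 53.9) + 17.3 = 21.74
anchor → Form B (Group B): y = (16.2/3.3)(21.74 − 17.1) + 46.5 = 69.3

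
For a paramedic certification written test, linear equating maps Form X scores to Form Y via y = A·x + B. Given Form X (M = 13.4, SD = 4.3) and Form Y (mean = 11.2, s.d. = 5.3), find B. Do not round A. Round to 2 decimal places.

A = SD_Y / SD_X = 5.3 / 4.3 = 1.232558
B = M_Y − A·M_X = 11.2 − 1.232558 × 13.4 = -5.32

-5.32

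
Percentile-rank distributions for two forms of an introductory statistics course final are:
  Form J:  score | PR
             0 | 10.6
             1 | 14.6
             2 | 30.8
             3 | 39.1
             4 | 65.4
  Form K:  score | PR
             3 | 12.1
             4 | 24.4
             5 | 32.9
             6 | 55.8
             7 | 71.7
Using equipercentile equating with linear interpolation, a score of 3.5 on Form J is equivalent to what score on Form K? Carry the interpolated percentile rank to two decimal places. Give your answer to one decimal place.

PR of 3.5 on Form J: 39.1 + (3.5 − 3)/(4 − 3) × (65.4 − 39.1) = 52.25
On Form K, PR 52.25 falls between score 5 (PR 32.9) and 6 (PR 55.8).
Interpolate: 5 + (52.25 − 32.9)/(55.8 − 32.9) × (6 − 5) = 5.8

5.8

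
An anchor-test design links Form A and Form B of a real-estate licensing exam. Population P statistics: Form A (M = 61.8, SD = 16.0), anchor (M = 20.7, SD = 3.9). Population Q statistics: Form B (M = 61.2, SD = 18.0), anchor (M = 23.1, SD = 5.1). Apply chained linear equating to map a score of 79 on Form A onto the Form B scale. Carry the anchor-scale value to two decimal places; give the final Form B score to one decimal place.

Form A → anchor (Population P): v = (3.9/16.0)(79 − 61.8) + 20.7 = 24.89
anchor → Form B (Population Q): y = (18.0/5.1)(24.89 − 23.1) + 61.2 = 67.5

67.5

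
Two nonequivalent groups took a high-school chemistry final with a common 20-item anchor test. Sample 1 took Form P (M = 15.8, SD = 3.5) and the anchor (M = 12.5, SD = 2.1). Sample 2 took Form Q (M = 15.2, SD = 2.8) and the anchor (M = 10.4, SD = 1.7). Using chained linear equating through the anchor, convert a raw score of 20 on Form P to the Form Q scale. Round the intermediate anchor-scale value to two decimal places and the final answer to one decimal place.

22.8

Form P → anchor (Sample 1): v = (2.1/3.5)(20 − 15.8) + 12.5 = 15.02
anchor → Form Q (Sample 2): y = (2.8/1.7)(15.02 − 10.4) + 15.2 = 22.8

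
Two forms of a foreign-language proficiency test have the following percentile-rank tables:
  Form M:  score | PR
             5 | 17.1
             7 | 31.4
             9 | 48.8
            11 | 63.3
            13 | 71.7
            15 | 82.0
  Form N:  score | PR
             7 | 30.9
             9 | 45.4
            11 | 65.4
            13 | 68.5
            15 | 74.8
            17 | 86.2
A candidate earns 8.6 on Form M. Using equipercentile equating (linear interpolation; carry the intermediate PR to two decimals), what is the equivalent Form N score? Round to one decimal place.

PR of 8.6 on Form M: 31.4 + (8.6 − 7)/(9 − 7) × (48.8 − 31.4) = 45.32
On Form N, PR 45.32 falls between score 7 (PR 30.9) and 9 (PR 45.4).
Interpolate: 7 + (45.32 − 30.9)/(45.4 − 30.9) × (9 − 7) = 9.0

9.0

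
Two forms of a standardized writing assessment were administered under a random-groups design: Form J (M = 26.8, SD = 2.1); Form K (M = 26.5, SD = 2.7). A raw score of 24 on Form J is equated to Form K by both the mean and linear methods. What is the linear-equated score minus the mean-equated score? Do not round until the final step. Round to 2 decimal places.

-0.80

Mean-equated: 24 + (26.5 − 26.8) = 23.70
Linear-equated: (2.7/2.1)(24 − 26.8) + 26.5 = 22.900
Difference = 22.900 − 23.70 = -0.80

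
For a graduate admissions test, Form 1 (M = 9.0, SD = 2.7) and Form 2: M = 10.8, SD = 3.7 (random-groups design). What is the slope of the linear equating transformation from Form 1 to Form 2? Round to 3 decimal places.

1.370

A = SD_Y / SD_X = 3.7 / 2.7 = 1.370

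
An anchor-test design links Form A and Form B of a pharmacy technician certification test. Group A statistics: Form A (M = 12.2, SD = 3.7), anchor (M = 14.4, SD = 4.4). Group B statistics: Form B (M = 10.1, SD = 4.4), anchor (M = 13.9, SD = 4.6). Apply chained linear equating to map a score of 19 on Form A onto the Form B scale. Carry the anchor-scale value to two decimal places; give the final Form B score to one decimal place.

18.3

Form A → anchor (Group A): v = (4.4/3.7)(19 − 12.2) + 14.4 = 22.49
anchor → Form B (Group B): y = (4.4/4.6)(22.49 − 13.9) + 10.1 = 18.3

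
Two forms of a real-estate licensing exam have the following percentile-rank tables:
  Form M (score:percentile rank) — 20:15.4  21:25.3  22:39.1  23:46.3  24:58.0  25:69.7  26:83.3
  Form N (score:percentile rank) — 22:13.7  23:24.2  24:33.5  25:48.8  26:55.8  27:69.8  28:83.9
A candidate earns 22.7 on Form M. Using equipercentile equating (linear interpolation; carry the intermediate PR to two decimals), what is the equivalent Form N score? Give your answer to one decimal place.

PR of 22.7 on Form M: 39.1 + (22.7 − 22)/(23 − 22) × (46.3 − 39.1) = 44.14
On Form N, PR 44.14 falls between score 24 (PR 33.5) and 25 (PR 48.8).
Interpolate: 24 + (44.14 − 33.5)/(48.8 − 33.5) × (25 − 24) = 24.7

24.7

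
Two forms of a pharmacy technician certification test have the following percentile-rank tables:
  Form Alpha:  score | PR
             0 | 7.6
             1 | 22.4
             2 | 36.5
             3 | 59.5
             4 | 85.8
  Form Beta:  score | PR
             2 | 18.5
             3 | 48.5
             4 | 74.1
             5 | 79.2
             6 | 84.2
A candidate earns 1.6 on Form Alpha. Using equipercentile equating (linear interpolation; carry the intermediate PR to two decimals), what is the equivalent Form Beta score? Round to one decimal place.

PR of 1.6 on Form Alpha: 22.4 + (1.6 − 1)/(2 − 1) × (36.5 − 22.4) = 30.86
On Form Beta, PR 30.86 falls between score 2 (PR 18.5) and 3 (PR 48.5).
Interpolate: 2 + (30.86 − 18.5)/(48.5 − 18.5) × (3 − 2) = 2.4

2.4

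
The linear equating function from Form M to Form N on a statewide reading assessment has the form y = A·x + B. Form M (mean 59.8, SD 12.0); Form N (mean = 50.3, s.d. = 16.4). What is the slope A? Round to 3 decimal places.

A = SD_Y / SD_X = 16.4 / 12.0 = 1.367

1.367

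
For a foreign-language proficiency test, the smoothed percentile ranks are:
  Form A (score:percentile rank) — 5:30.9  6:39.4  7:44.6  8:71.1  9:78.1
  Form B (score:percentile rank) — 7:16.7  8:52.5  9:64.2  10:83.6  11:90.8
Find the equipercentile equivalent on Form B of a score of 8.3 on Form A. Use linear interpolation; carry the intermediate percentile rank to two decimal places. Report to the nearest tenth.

PR of 8.3 on Form A: 71.1 + (8.3 − 8)/(9 − 8) × (78.1 − 71.1) = 73.20
On Form B, PR 73.20 falls between score 9 (PR 64.2) and 10 (PR 83.6).
Interpolate: 9 + (73.20 − 64.2)/(83.6 − 64.2) × (10 − 9) = 9.5

9.5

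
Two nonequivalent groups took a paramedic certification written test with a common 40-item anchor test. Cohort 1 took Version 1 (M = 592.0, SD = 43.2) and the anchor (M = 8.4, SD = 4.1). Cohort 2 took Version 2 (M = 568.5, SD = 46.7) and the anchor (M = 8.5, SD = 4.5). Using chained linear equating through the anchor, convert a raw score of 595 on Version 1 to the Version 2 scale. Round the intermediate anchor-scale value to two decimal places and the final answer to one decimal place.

Version 1 → anchor (Cohort 1): v = (4.1/43.2)(595 − 592.0) + 8.4 = 8.68
anchor → Version 2 (Cohort 2): y = (46.7/4.5)(8.68 − 8.5) + 568.5 = 570.4

570.4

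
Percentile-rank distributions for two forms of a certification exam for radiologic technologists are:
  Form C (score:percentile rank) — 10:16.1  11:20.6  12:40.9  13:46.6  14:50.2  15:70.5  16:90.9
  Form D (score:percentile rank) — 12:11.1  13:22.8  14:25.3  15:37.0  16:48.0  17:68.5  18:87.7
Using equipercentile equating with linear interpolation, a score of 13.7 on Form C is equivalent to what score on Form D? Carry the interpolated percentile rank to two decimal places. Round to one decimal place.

PR of 13.7 on Form C: 46.6 + (13.7 − 13)/(14 − 13) × (50.2 − 46.6) = 49.12
On Form D, PR 49.12 falls between score 16 (PR 48.0) and 17 (PR 68.5).
Interpolate: 16 + (49.12 − 48.0)/(68.5 − 48.0) × (17 − 16) = 16.1

16.1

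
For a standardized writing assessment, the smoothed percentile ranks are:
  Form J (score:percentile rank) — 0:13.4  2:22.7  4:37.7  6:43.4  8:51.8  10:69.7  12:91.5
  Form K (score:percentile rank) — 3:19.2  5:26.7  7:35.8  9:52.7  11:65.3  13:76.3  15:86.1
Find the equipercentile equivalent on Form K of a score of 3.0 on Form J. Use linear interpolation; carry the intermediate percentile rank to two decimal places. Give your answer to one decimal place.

5.8

PR of 3.0 on Form J: 22.7 + (3.0 − 2)/(4 − 2) × (37.7 − 22.7) = 30.20
On Form K, PR 30.20 falls between score 5 (PR 26.7) and 7 (PR 35.8).
Interpolate: 5 + (30.20 − 26.7)/(35.8 − 26.7) × (7 − 5) = 5.8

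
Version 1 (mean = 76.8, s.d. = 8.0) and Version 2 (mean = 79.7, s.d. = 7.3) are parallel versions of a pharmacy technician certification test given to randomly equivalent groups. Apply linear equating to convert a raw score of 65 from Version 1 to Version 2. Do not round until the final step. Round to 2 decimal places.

Linear equating: y = (SD_Y/SD_X)(x − M_X) + M_Y
y = (7.3/8.0)(65 − 76.8) + 79.7
y = 0.912500 × -11.8 + 79.7 = -10.7675 + 79.7 = 68.93

68.93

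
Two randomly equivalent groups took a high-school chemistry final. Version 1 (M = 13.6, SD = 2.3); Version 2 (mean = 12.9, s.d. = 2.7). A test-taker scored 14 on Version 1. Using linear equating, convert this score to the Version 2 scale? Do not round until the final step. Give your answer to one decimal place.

13.4

Linear equating: y = (SD_Y/SD_X)(x − M_X) + M_Y
y = (2.7/2.3)(14 − 13.6) + 12.9
y = 1.173913 × 0.4 + 12.9 = 0.4696 + 12.9 = 13.4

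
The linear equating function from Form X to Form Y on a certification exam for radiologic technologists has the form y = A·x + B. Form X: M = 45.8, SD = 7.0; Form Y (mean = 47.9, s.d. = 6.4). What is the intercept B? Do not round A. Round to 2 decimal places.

A = SD_Y / SD_X = 6.4 / 7.0 = 0.914286
B = M_Y − A·M_X = 47.9 − 0.914286 × 45.8 = 6.03

6.03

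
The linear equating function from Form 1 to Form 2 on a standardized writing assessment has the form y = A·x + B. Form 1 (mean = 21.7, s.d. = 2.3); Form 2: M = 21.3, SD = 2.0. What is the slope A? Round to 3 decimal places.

0.870

A = SD_Y / SD_X = 2.0 / 2.3 = 0.870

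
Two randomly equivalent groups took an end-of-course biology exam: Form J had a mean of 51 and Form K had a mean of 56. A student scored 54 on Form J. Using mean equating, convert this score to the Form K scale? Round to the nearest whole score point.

Mean equating: y = x + (M_Y − M_X) = 54 + (56 − 51) = 59

59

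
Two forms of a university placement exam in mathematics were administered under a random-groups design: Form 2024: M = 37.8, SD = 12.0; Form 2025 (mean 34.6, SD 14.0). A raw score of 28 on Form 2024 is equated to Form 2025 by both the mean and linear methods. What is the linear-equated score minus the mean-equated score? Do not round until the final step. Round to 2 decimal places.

-1.63

Mean-equated: 28 + (34.6 − 37.8) = 24.80
Linear-equated: (14.0/12.0)(28 − 37.8) + 34.6 = 23.167
Difference = 23.167 − 24.80 = -1.63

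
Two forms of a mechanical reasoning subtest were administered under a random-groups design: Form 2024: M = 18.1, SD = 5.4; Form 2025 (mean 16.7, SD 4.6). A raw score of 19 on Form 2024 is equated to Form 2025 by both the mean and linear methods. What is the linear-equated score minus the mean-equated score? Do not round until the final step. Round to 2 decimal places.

Mean-equated: 19 + (16.7 − 18.1) = 17.60
Linear-equated: (4.6/5.4)(19 − 18.1) + 16.7 = 17.467
Difference = 17.467 − 17.60 = -0.13

-0.13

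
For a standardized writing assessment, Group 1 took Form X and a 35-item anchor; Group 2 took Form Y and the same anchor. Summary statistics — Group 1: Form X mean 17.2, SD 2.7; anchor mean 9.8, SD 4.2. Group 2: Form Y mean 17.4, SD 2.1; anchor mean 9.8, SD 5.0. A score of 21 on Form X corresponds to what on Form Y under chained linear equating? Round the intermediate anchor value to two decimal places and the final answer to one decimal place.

19.9

Form X → anchor (Group 1): v = (4.2/2.7)(21 − 17.2) + 9.8 = 15.71
anchor → Form Y (Group 2): y = (2.1/5.0)(15.71 − 9.8) + 17.4 = 19.9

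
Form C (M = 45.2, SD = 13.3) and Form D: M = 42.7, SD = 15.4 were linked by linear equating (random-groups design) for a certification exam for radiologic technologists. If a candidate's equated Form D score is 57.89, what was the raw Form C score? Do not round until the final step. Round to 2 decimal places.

58.32

Invert y = (SD_Y/SD_X)(x − M_X) + M_Y:
x = (SD_X/SD_Y)(y − M_Y) + M_X = (13.3/15.4)(57.89 − 42.7) + 45.2
x = 0.863636 × 15.190 + 45.2 = 58.32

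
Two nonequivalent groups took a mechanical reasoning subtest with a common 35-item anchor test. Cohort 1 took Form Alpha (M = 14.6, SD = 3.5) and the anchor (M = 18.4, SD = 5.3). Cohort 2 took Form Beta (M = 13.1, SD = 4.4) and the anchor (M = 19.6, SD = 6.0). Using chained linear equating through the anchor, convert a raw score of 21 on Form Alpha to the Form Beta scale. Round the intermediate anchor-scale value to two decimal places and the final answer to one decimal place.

19.3

Form Alpha → anchor (Cohort 1): v = (5.3/3.5)(21 − 14.6) + 18.4 = 28.09
anchor → Form Beta (Cohort 2): y = (4.4/6.0)(28.09 − 19.6) + 13.1 = 19.3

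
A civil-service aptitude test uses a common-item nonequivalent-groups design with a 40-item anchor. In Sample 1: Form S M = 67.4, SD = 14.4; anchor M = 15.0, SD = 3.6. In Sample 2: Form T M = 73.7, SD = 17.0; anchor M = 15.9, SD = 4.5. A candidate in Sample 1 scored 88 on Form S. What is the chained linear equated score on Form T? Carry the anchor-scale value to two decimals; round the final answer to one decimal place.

Form S → anchor (Sample 1): v = (3.6/14.4)(88 − 67.4) + 15.0 = 20.15
anchor → Form T (Sample 2): y = (17.0/4.5)(20.15 − 15.9) + 73.7 = 89.8

89.8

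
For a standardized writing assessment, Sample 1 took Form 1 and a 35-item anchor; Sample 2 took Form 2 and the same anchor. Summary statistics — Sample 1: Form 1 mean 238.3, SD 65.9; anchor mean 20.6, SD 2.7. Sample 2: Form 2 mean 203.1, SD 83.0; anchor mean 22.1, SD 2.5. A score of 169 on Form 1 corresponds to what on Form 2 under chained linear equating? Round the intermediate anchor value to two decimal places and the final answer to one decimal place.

59.0

Form 1 → anchor (Sample 1): v = (2.7/65.9)(169 − 238.3) + 20.6 = 17.76
anchor → Form 2 (Sample 2): y = (83.0/2.5)(17.76 − 22.1) + 203.1 = 59.0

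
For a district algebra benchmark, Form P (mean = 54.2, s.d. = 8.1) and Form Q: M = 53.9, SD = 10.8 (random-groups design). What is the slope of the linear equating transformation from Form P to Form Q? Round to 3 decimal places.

A = SD_Y / SD_X = 10.8 / 8.1 = 1.333

1.333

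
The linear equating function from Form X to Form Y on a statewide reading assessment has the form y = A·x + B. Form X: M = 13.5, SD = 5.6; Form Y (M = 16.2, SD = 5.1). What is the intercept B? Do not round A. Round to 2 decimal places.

3.91

A = SD_Y / SD_X = 5.1 / 5.6 = 0.910714
B = M_Y − A·M_X = 16.2 − 0.910714 × 13.5 = 3.91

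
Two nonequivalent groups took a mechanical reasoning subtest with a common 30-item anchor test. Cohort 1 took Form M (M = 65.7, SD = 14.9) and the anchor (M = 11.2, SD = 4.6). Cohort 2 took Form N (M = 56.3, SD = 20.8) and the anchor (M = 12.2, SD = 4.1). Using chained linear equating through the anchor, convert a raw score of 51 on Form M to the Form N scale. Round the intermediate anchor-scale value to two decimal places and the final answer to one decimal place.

28.2

Form M → anchor (Cohort 1): v = (4.6/14.9)(51 − 65.7) + 11.2 = 6.66
anchor → Form N (Cohort 2): y = (20.8/4.1)(6.66 − 12.2) + 56.3 = 28.2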